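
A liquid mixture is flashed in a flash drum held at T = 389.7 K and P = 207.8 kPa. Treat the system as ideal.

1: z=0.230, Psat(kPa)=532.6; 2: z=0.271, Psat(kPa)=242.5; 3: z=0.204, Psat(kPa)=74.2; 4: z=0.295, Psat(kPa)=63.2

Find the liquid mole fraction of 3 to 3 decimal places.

x_3 = 0.217

Raoult's law: Kᵢ = Pᵢˢᵃᵗ/P = Pᵢˢᵃᵗ/207.8.
  K_1 = 532.6/207.8 = 2.56304, K_2 = 242.5/207.8 = 1.16699, K_3 = 74.2/207.8 = 0.35707, K_4 = 63.2/207.8 = 0.30414
Newton iteration, β⁰ = 0.5:
  β = 0.500: g = -0.2645, g' = -0.703 → β = 0.123
  β = 0.123: g = -0.0214, g' = -0.673 → β = 0.092
Converged at β = 0.092.
Compositions from xᵢ = zᵢ/(1+β(Kᵢ−1)), yᵢ = Kᵢxᵢ:
  1: x = 0.201, y = 0.515
  2: x = 0.267, y = 0.311
  3: x = 0.217, y = 0.077
  4: x = 0.315, y = 0.096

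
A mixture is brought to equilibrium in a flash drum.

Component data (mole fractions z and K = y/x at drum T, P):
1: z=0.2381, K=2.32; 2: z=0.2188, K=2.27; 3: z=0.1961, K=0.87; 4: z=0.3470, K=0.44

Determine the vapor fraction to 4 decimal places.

ψ = 0.6259

Material balance + equilibrium reduce to Σ zᵢ(Kᵢ−1)/(1+ψ(Kᵢ−1)) = 0.
Check two-phase: ΣzᵢKᵢ = 1.3724 > 1 and Σzᵢ/Kᵢ = 1.2131 > 1, so g(0) = 0.3724 > 0 and g(1) = -0.2131 < 0.
Iterate (Newton) starting at ψ = 0.5:
  ψ = 0.5000: g = 0.06213, g' = -0.4963 → ψ = 0.6252
  ψ = 0.6252: g = 0.00033, g' = -0.4958 → ψ = 0.6259
Converged at ψ = 0.6259.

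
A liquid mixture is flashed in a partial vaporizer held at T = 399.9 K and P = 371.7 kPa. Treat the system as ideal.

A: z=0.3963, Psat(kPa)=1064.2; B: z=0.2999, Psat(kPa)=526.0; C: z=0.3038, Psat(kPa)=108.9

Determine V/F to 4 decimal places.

Raoult's law: Kᵢ = Pᵢˢᵃᵗ/P = Pᵢˢᵃᵗ/371.7.
  K_A = 1064.2/371.7 = 2.863062, K_B = 526.0/371.7 = 1.415120, K_C = 108.9/371.7 = 0.292978
Material balance + equilibrium reduce to Σ zᵢ(Kᵢ−1)/(1+V/F(Kᵢ−1)) = 0.
Feasibility: ΣzᵢKᵢ = 1.6480, Σzᵢ/Kᵢ = 1.3873 — both > 1, two phases present.
Newton iteration, V/F⁰ = 0.33:
  V/F = 0.3300: g = 0.28656, g' = -0.8259 → V/F = 0.6770
  V/F = 0.6770: g = 0.01170, g' = -0.8592 → V/F = 0.6906
  V/F = 0.6906: g = -0.00010, g' = -0.8742 → V/F = 0.6905
Converged at V/F = 0.6905.

V/F = 0.6905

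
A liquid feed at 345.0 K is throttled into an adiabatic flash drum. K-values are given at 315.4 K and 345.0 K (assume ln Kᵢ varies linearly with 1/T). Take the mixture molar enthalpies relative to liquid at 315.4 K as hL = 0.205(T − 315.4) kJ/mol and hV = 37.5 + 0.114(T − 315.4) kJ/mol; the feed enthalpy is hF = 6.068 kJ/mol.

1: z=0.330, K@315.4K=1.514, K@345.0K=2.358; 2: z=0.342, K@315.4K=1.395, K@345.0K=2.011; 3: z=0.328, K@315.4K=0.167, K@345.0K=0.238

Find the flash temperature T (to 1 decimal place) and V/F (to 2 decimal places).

T = 317.4 K, V/F = 0.15

Adiabatic flash: solve Rachford–Rice at each trial T, then check hF = ψ·hV(T) + (1−ψ)·hL(T).
  T = 315.4 K: K = (1.514, 1.395, 0.167), RR gives ψ = 0.083, H_out = 3.109 kJ/mol
  T = 345.0 K: K = (2.358, 2.011, 0.238), RR gives ψ = 0.602, H_out = 27.013 kJ/mol
  T = 330.2 K: K = (1.908, 1.689, 0.201), RR gives ψ = 0.427, H_out = 18.480 kJ/mol
  T = 322.8 K: K = (1.704, 1.538, 0.184), RR gives ψ = 0.292, H_out = 12.285 kJ/mol
  T = 319.1 K: K = (1.607, 1.466, 0.175), RR gives ψ = 0.201, H_out = 8.226 kJ/mol
  T = 317.2 K: K = (1.559, 1.429, 0.171), RR gives ψ = 0.144, H_out = 5.760 kJ/mol
Linear interpolation between T = 317.2 (H_out = 5.760) and T = 319.1 (H_out = 8.226) on hF = 6.068 gives T ≈ 317.4 K, at which ψ = 0.15.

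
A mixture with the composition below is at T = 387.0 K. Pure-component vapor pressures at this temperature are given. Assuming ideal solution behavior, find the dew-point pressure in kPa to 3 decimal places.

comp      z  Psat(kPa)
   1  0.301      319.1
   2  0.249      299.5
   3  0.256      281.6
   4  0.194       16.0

At the dew point ψ → 1, so Σzᵢ/Kᵢ = 1 with Kᵢ = Pᵢˢᵃᵗ/P ⇒ 1/P = Σzᵢ/Pᵢˢᵃᵗ.
1/P = 0.301/319.1 + 0.249/299.5 + 0.256/281.6 + 0.194/16.0 = 0.014809 ⇒ P = 67.528 kPa

Pdew = 67.528 kPa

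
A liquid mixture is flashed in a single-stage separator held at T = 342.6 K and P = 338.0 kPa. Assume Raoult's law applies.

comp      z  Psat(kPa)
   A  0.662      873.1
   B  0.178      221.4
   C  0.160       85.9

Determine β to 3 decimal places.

β = 0.882

Raoult's law: Kᵢ = Pᵢˢᵃᵗ/P = Pᵢˢᵃᵗ/338.0.
  K_A = 873.1/338.0 = 2.58314, K_B = 221.4/338.0 = 0.65503, K_C = 85.9/338.0 = 0.25414
Let β = V/F and solve Σ zᵢ(Kᵢ−1)/(1+β(Kᵢ−1)) = 0.
Feasibility: ΣzᵢKᵢ = 1.867, Σzᵢ/Kᵢ = 1.158 — both > 1, two phases present.
Newton iteration, β⁰ = 0.5:
  β = 0.500: g = 0.3205, g' = -0.774 → β = 0.914
  β = 0.914: g = -0.0362, g' = -1.201 → β = 0.884
  β = 0.884: g = -0.0016, g' = -1.098 → β = 0.882
Converged at β = 0.882.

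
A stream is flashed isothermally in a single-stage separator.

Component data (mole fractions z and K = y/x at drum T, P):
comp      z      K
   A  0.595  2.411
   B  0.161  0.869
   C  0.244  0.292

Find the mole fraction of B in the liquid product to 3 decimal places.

x_B = 0.179

Rachford–Rice: g(ψ) = Σ zᵢ(Kᵢ−1)/(1+ψ(Kᵢ−1)) = 0.
Check two-phase: ΣzᵢKᵢ = 1.646 > 1 and Σzᵢ/Kᵢ = 1.268 > 1, so g(0) = 0.646 > 0 and g(1) = -0.268 < 0.
Iterate (Newton) starting at ψ = 0.5:
  ψ = 0.500: g = 0.2023, g' = -0.704 → ψ = 0.788
  ψ = 0.788: g = -0.0163, g' = -0.894 → ψ = 0.769
Converged at ψ = 0.769.
Compositions from xᵢ = zᵢ/(1+ψ(Kᵢ−1)), yᵢ = Kᵢxᵢ:
  A: x = 0.285, y = 0.688
  B: x = 0.179, y = 0.156
  C: x = 0.536, y = 0.156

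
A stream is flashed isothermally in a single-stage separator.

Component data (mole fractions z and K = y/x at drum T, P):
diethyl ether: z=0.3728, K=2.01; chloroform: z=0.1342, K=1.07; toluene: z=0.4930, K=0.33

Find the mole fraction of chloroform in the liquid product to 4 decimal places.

Rachford–Rice: g(β) = Σ zᵢ(Kᵢ−1)/(1+β(Kᵢ−1)) = 0.
Check two-phase: ΣzᵢKᵢ = 1.0556 > 1 and Σzᵢ/Kᵢ = 1.8048 > 1, so g(0) = 0.0556 > 0 and g(1) = -0.8048 < 0.
Iterate (Newton) starting at β = 0.36:
  β = 0.3600: g = -0.15001, g' = -0.5895 → β = 0.1055
  β = 0.1055: g = -0.00585, g' = -0.5675 → β = 0.0952
Converged at β = 0.0952.
Compositions from xᵢ = zᵢ/(1+β(Kᵢ−1)), yᵢ = Kᵢxᵢ:
  diethyl ether: x = 0.3401, y = 0.6836
  chloroform: x = 0.1333, y = 0.1426
  toluene: x = 0.5266, y = 0.1738

x_chloroform = 0.1333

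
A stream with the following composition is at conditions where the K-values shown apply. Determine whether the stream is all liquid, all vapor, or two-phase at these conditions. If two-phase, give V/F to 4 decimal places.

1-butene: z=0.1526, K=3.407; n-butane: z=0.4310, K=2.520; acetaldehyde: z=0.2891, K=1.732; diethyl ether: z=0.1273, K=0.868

ΣzᵢKᵢ = 2.2172; Σzᵢ/Kᵢ = 0.5294.
Since Σzᵢ/Kᵢ < 1 the mixture is above its dew point — single vapor phase.

all vapor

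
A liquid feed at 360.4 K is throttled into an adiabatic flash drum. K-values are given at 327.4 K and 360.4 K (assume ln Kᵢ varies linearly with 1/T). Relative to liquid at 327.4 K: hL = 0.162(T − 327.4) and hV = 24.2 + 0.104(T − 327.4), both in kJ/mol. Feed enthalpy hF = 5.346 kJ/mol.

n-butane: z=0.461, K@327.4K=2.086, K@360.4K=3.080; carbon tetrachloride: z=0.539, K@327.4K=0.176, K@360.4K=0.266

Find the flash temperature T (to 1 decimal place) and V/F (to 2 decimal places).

Adiabatic flash: solve Rachford–Rice at each trial T, then check hF = ψ·hV(T) + (1−ψ)·hL(T).
  T = 327.4 K: K = (2.086, 0.176), RR gives ψ = 0.063, H_out = 1.528 kJ/mol
  T = 360.4 K: K = (3.080, 0.266), RR gives ψ = 0.369, H_out = 13.568 kJ/mol
  T = 343.9 K: K = (2.559, 0.219), RR gives ψ = 0.244, H_out = 8.346 kJ/mol
  T = 335.6 K: K = (2.315, 0.197), RR gives ψ = 0.164, H_out = 5.213 kJ/mol
  T = 339.8 K: K = (2.436, 0.207), RR gives ψ = 0.206, H_out = 6.857 kJ/mol
  T = 337.7 K: K = (2.375, 0.202), RR gives ψ = 0.186, H_out = 6.052 kJ/mol
Linear interpolation between T = 335.6 (H_out = 5.213) and T = 337.7 (H_out = 6.052) on hF = 5.346 gives T ≈ 335.9 K, at which ψ = 0.17.

T = 335.9 K, V/F = 0.17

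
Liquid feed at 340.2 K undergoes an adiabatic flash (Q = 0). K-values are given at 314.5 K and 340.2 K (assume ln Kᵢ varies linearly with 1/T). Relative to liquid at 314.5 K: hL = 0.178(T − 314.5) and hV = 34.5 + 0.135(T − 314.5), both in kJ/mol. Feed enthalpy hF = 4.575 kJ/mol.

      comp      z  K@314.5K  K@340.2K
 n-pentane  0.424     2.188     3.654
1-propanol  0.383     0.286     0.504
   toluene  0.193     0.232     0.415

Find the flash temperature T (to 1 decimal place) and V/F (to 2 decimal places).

Adiabatic flash: solve Rachford–Rice at each trial T, then check hF = ψ·hV(T) + (1−ψ)·hL(T).
  T = 314.5 K: K = (2.188, 0.286, 0.232), RR gives ψ = 0.094, H_out = 3.252 kJ/mol
  T = 340.2 K: K = (3.654, 0.504, 0.415), RR gives ψ = 0.587, H_out = 24.177 kJ/mol
  T = 327.4 K: K = (2.859, 0.384, 0.314), RR gives ψ = 0.353, H_out = 14.279 kJ/mol
  T = 320.9 K: K = (2.505, 0.332, 0.270), RR gives ψ = 0.233, H_out = 9.112 kJ/mol
  T = 317.7 K: K = (2.343, 0.308, 0.251), RR gives ψ = 0.167, H_out = 6.321 kJ/mol
  T = 316.1 K: K = (2.264, 0.297, 0.241), RR gives ψ = 0.132, H_out = 4.828 kJ/mol
Linear interpolation between T = 314.5 (H_out = 3.252) and T = 316.1 (H_out = 4.828) on hF = 4.575 gives T ≈ 315.8 K, at which ψ = 0.13.

T = 315.8 K, V/F = 0.13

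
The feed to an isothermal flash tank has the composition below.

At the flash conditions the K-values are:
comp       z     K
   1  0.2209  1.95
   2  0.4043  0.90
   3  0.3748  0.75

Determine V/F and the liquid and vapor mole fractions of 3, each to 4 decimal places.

Material balance + equilibrium reduce to Σ zᵢ(Kᵢ−1)/(1+V/F(Kᵢ−1)) = 0.
Check two-phase: ΣzᵢKᵢ = 1.0757 > 1 and Σzᵢ/Kᵢ = 1.0622 > 1, so g(0) = 0.0757 > 0 and g(1) = -0.0622 < 0.
Newton iteration, V/F⁰ = 0.33:
  V/F = 0.3300: g = 0.01583, g' = -0.1477 → V/F = 0.4372
  V/F = 0.4372: g = 0.00080, g' = -0.1335 → V/F = 0.4432
Converged at V/F = 0.4432.
Compositions from xᵢ = zᵢ/(1+V/F(Kᵢ−1)), yᵢ = Kᵢxᵢ:
  1: x = 0.1555, y = 0.3031
  2: x = 0.4230, y = 0.3807
  3: x = 0.4215, y = 0.3161

V/F = 0.4432, x_3 = 0.4215, y_3 = 0.3161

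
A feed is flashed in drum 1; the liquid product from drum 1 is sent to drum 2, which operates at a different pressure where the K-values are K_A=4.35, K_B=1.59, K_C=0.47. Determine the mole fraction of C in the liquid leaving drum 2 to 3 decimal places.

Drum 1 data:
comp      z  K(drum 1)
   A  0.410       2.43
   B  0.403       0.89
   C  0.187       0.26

x_C (drum 2) = 0.661

Drum 1:
Let ψ₁ = V/F and solve Σ zᵢ(Kᵢ−1)/(1+ψ₁(Kᵢ−1)) = 0.
Feasibility: ΣzᵢKᵢ = 1.404, Σzᵢ/Kᵢ = 1.341 — both > 1, two phases present.
Newton iteration, ψ₁⁰ = 0.5:
  ψ₁ = 0.500: g = 0.0753, g' = -0.549 → ψ₁ = 0.637
  ψ₁ = 0.637: g = -0.0028, g' = -0.602 → ψ₁ = 0.633
Converged at ψ₁ = 0.633.
Drum-1 compositions:
  A: x = 0.215, y = 0.523
  B: x = 0.433, y = 0.385
  C: x = 0.352, y = 0.091
Drum-2 feed = drum-1 liquid: z₂ = (0.2153, 0.4331, 0.3516).
Drum 2:
Material balance + equilibrium reduce to Σ zᵢ(Kᵢ−1)/(1+ψ₂(Kᵢ−1)) = 0.
Feasibility: ΣzᵢKᵢ = 1.790, Σzᵢ/Kᵢ = 1.070 — both > 1, two phases present.
Newton iteration, ψ₂⁰ = 0.5:
  ψ₂ = 0.500: g = 0.2134, g' = -0.610 → ψ₂ = 0.850
  ψ₂ = 0.850: g = 0.0187, g' = -0.557 → ψ₂ = 0.883
Converged at ψ₂ = 0.883.
  A: x = 0.054, y = 0.237
  B: x = 0.285, y = 0.453
  C: x = 0.661, y = 0.311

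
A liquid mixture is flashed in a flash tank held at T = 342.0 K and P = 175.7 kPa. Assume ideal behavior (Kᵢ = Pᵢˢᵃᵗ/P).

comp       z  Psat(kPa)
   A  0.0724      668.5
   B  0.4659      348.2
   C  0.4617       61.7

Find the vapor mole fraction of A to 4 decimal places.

Raoult's law: Kᵢ = Pᵢˢᵃᵗ/P = Pᵢˢᵃᵗ/175.7.
  K_A = 668.5/175.7 = 3.804781, K_B = 348.2/175.7 = 1.981787, K_C = 61.7/175.7 = 0.351167
Rachford–Rice: g(β) = Σ zᵢ(Kᵢ−1)/(1+β(Kᵢ−1)) = 0.
Check two-phase: ΣzᵢKᵢ = 1.3609 > 1 and Σzᵢ/Kᵢ = 1.5689 > 1, so g(0) = 0.3609 > 0 and g(1) = -0.5689 < 0.
Iterate (Newton) starting at β = 0.5:
  β = 0.5000: g = -0.05209, g' = -0.7266 → β = 0.4283
  β = 0.4283: g = -0.00060, g' = -0.7129 → β = 0.4275
Converged at β = 0.4275.
Compositions from xᵢ = zᵢ/(1+β(Kᵢ−1)), yᵢ = Kᵢxᵢ:
  A: x = 0.0329, y = 0.1253
  B: x = 0.3282, y = 0.6504
  C: x = 0.6389, y = 0.2244

y_A = 0.1253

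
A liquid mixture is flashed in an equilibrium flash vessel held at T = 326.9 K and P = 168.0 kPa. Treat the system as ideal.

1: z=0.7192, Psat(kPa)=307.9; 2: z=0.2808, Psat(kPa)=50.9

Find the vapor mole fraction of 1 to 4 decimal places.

Raoult's law: Kᵢ = Pᵢˢᵃᵗ/P = Pᵢˢᵃᵗ/168.0.
  K_1 = 307.9/168.0 = 1.832738, K_2 = 50.9/168.0 = 0.302976
Let β = V/F and solve Σ zᵢ(Kᵢ−1)/(1+β(Kᵢ−1)) = 0.
g(0) = ΣzᵢKᵢ − 1 = 0.4032 and g(1) = 1 − Σzᵢ/Kᵢ = -0.3192, so a root lies in (0, 1).
Binary case is linear: z₁(K₁−1)(1+β(K₂−1)) + z₂(K₂−1)(1+β(K₁−1)) = 0
⇒ β = [z₁(K₁−1)+z₂(K₂−1)] / [−(K₁−1)(K₂−1)] = 0.40318/0.58044 = 0.6946
Compositions from xᵢ = zᵢ/(1+β(Kᵢ−1)), yᵢ = Kᵢxᵢ:
  1: x = 0.4556, y = 0.8351
  2: x = 0.5444, y = 0.1649

y_1 = 0.8351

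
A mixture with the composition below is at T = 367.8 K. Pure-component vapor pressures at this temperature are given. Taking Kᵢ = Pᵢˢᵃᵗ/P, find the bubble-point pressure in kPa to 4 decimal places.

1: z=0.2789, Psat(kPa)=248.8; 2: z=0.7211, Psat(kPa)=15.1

At the bubble point ψ → 0, so ΣzᵢKᵢ = 1 with Kᵢ = Pᵢˢᵃᵗ/P ⇒ P = ΣzᵢPᵢˢᵃᵗ.
P = 0.2789·248.8 + 0.7211·15.1 = 80.2789 kPa

Pbub = 80.2789 kPa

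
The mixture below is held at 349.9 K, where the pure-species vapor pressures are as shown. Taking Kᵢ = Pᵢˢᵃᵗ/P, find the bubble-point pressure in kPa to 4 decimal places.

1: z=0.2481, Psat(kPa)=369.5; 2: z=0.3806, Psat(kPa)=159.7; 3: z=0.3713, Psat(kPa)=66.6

Pbub = 177.1833 kPa

At the bubble point ψ → 0, so ΣzᵢKᵢ = 1 with Kᵢ = Pᵢˢᵃᵗ/P ⇒ P = ΣzᵢPᵢˢᵃᵗ.
P = 0.2481·369.5 + 0.3806·159.7 + 0.3713·66.6 = 177.1833 kPa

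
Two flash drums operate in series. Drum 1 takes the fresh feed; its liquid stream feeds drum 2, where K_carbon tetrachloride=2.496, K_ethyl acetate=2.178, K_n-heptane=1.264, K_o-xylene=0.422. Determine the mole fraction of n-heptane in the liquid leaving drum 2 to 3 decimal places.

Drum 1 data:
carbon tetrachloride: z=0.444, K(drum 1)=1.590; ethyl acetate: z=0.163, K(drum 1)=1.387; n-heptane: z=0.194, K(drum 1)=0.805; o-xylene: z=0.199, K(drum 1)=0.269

x_n-heptane (drum 2) = 0.173

Drum 1:
Rachford–Rice: g(ψ₁) = Σ zᵢ(Kᵢ−1)/(1+ψ₁(Kᵢ−1)) = 0.
Feasibility: ΣzᵢKᵢ = 1.142, Σzᵢ/Kᵢ = 1.378 — both > 1, two phases present.
Newton–Raphson from ψ₁ = 0.5:
  ψ₁ = 0.500: g = -0.0160, g' = -0.382 → ψ₁ = 0.458
  ψ₁ = 0.458: g = -0.0004, g' = -0.363 → ψ₁ = 0.457
Converged at ψ₁ = 0.457.
Drum-1 compositions:
  carbon tetrachloride: x = 0.350, y = 0.556
  ethyl acetate: x = 0.139, y = 0.192
  n-heptane: x = 0.213, y = 0.171
  o-xylene: x = 0.299, y = 0.080
Drum-2 feed = drum-1 liquid: z₂ = (0.3497, 0.1385, 0.2130, 0.2988).
Drum 2:
Material balance + equilibrium reduce to Σ zᵢ(Kᵢ−1)/(1+ψ₂(Kᵢ−1)) = 0.
Feasibility: ΣzᵢKᵢ = 1.570, Σzᵢ/Kᵢ = 1.080 — both > 1, two phases present.
Iterate (Newton) starting at ψ₂ = 0.5:
  ψ₂ = 0.500: g = 0.2088, g' = -0.541 → ψ₂ = 0.886
  ψ₂ = 0.886: g = -0.0034, g' = -0.620 → ψ₂ = 0.880
Converged at ψ₂ = 0.880.
  carbon tetrachloride: x = 0.151, y = 0.377
  ethyl acetate: x = 0.068, y = 0.148
  n-heptane: x = 0.173, y = 0.218
  o-xylene: x = 0.608, y = 0.257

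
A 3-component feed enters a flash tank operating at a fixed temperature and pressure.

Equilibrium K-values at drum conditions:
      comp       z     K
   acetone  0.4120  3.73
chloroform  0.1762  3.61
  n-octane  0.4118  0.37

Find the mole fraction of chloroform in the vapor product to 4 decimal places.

y_chloroform = 0.2094

Newton–Raphson from ψ = 0.5:
  ψ = 0.5000: g = 0.29636, g' = -1.1232 → ψ = 0.7639
  ψ = 0.7639: g = 0.01808, g' = -1.0638 → ψ = 0.7808
Converged at ψ = 0.7808.
Compositions from xᵢ = zᵢ/(1+ψ(Kᵢ−1)), yᵢ = Kᵢxᵢ:
  acetone: x = 0.1316, y = 0.4907
  chloroform: x = 0.0580, y = 0.2094
  n-octane: x = 0.8104, y = 0.2999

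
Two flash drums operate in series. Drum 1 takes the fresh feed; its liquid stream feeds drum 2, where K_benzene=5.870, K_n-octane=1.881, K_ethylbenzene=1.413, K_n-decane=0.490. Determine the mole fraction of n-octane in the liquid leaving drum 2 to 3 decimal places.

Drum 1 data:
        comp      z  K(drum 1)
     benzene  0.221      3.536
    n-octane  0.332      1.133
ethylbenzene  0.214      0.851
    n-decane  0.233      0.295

x_n-octane (drum 2) = 0.179

Drum 1:
Material balance + equilibrium reduce to Σ zᵢ(Kᵢ−1)/(1+ψ₁(Kᵢ−1)) = 0.
g(0) = ΣzᵢKᵢ − 1 = 0.408 and g(1) = 1 − Σzᵢ/Kᵢ = -0.397, so a root lies in (0, 1).
Iterate (Newton) starting at ψ₁ = 0.49:
  ψ₁ = 0.490: g = 0.0060, g' = -0.564 → ψ₁ = 0.501
Converged at ψ₁ = 0.501.
Drum-1 compositions:
  benzene: x = 0.097, y = 0.344
  n-octane: x = 0.311, y = 0.353
  ethylbenzene: x = 0.231, y = 0.197
  n-decane: x = 0.360, y = 0.106
Drum-2 feed = drum-1 liquid: z₂ = (0.0974, 0.3113, 0.2313, 0.3601).
Drum 2:
Iterate (Newton) starting at ψ₂ = 0.5:
  ψ₂ = 0.500: g = 0.1611, g' = -0.508 → ψ₂ = 0.817
  ψ₂ = 0.817: g = 0.0112, g' = -0.472 → ψ₂ = 0.841
Converged at ψ₂ = 0.841.
  benzene: x = 0.019, y = 0.112
  n-octane: x = 0.179, y = 0.336
  ethylbenzene: x = 0.172, y = 0.243
  n-decane: x = 0.630, y = 0.309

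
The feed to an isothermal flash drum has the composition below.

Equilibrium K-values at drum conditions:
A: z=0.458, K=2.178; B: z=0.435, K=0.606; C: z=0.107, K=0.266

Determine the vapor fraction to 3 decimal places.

Material balance + equilibrium reduce to Σ zᵢ(Kᵢ−1)/(1+ψ(Kᵢ−1)) = 0.
Check two-phase: ΣzᵢKᵢ = 1.290 > 1 and Σzᵢ/Kᵢ = 1.330 > 1, so g(0) = 0.290 > 0 and g(1) = -0.330 < 0.
Newton iteration, ψ⁰ = 0.4:
  ψ = 0.400: g = 0.0521, g' = -0.504 → ψ = 0.503
  ψ = 0.503: g = 0.0004, g' = -0.501 → ψ = 0.504
Converged at ψ = 0.504.

ψ = 0.504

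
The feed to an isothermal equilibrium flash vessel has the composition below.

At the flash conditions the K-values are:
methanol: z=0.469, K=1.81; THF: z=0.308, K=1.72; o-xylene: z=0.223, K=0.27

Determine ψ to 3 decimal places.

ψ = 0.776

Material balance + equilibrium reduce to Σ zᵢ(Kᵢ−1)/(1+ψ(Kᵢ−1)) = 0.
Check two-phase: ΣzᵢKᵢ = 1.439 > 1 and Σzᵢ/Kᵢ = 1.264 > 1, so g(0) = 0.439 > 0 and g(1) = -0.264 < 0.
Newton iteration, ψ⁰ = 0.52:
  ψ = 0.520: g = 0.1663, g' = -0.546 → ψ = 0.825
  ψ = 0.825: g = -0.0422, g' = -0.924 → ψ = 0.779
  ψ = 0.779: g = -0.0025, g' = -0.820 → ψ = 0.776
Converged at ψ = 0.776.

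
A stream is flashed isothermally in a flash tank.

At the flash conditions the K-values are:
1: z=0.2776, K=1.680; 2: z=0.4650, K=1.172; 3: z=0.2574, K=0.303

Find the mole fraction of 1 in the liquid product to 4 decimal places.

x_1 = 0.2280

Newton iteration, ψ⁰ = 0.5:
  ψ = 0.5000: g = -0.06086, g' = -0.3778 → ψ = 0.3389
  ψ = 0.3389: g = -0.00590, g' = -0.3114 → ψ = 0.3199
  ψ = 0.3199: g = -0.00005, g' = -0.3061 → ψ = 0.3198
Converged at ψ = 0.3198.
Compositions from xᵢ = zᵢ/(1+ψ(Kᵢ−1)), yᵢ = Kᵢxᵢ:
  1: x = 0.2280, y = 0.3831
  2: x = 0.4408, y = 0.5166
  3: x = 0.3312, y = 0.1004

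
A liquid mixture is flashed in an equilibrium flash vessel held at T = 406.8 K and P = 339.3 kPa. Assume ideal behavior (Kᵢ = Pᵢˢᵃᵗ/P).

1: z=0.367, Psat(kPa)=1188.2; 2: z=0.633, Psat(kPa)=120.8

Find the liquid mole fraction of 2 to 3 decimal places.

x_2 = 0.795

Raoult's law: Kᵢ = Pᵢˢᵃᵗ/P = Pᵢˢᵃᵗ/339.3.
  K_1 = 1188.2/339.3 = 3.50192, K_2 = 120.8/339.3 = 0.35603
Binary case is linear: z₁(K₁−1)(1+ψ(K₂−1)) + z₂(K₂−1)(1+ψ(K₁−1)) = 0
⇒ ψ = [z₁(K₁−1)+z₂(K₂−1)] / [−(K₁−1)(K₂−1)] = 0.5106/1.6112 = 0.317
Compositions from xᵢ = zᵢ/(1+ψ(Kᵢ−1)), yᵢ = Kᵢxᵢ:
  1: x = 0.205, y = 0.717
  2: x = 0.795, y = 0.283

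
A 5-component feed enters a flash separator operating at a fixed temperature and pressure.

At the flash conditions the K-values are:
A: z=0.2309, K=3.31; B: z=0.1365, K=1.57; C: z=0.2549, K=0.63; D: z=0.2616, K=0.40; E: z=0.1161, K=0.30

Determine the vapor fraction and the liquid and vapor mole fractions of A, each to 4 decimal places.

Material balance + equilibrium reduce to Σ zᵢ(Kᵢ−1)/(1+ψ(Kᵢ−1)) = 0.
Check two-phase: ΣzᵢKᵢ = 1.2786 > 1 and Σzᵢ/Kᵢ = 1.6023 > 1, so g(0) = 0.2786 > 0 and g(1) = -0.6023 < 0.
Newton–Raphson from ψ = 0.5:
  ψ = 0.5000: g = -0.15692, g' = -0.6715 → ψ = 0.2663
  ψ = 0.2663: g = 0.00645, g' = -0.7680 → ψ = 0.2747
  ψ = 0.2747: g = 0.00003, g' = -0.7597 → ψ = 0.2748
Converged at ψ = 0.2748.
Compositions from xᵢ = zᵢ/(1+ψ(Kᵢ−1)), yᵢ = Kᵢxᵢ:
  A: x = 0.1412, y = 0.4675
  B: x = 0.1180, y = 0.1853
  C: x = 0.2837, y = 0.1788
  D: x = 0.3132, y = 0.1253
  E: x = 0.1437, y = 0.0431

ψ = 0.2748, x_A = 0.1412, y_A = 0.4675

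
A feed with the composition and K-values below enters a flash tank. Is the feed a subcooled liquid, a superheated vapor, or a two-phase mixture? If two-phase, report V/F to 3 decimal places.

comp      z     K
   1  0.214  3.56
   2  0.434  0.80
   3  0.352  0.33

ΣzᵢKᵢ = 1.225; Σzᵢ/Kᵢ = 1.669.
Both exceed 1, so a two-phase solution exists.
Let ψ = V/F and solve Σ zᵢ(Kᵢ−1)/(1+ψ(Kᵢ−1)) = 0.
Newton iteration, ψ⁰ = 0.49:
  ψ = 0.490: g = -0.2043, g' = -0.648 → ψ = 0.174
  ψ = 0.174: g = 0.0217, g' = -0.891 → ψ = 0.199
  ψ = 0.199: g = 0.0006, g' = -0.845 → ψ = 0.200
Converged at ψ = 0.200.

two-phase, V/F = 0.200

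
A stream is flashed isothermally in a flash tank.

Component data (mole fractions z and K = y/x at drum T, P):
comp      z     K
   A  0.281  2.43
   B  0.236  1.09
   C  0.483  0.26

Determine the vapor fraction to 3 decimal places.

Rachford–Rice: g(ψ) = Σ zᵢ(Kᵢ−1)/(1+ψ(Kᵢ−1)) = 0.
Feasibility: ΣzᵢKᵢ = 1.066, Σzᵢ/Kᵢ = 2.190 — both > 1, two phases present.
Newton–Raphson from ψ = 0.5:
  ψ = 0.500: g = -0.3127, g' = -0.864 → ψ = 0.138
  ψ = 0.138: g = -0.0414, g' = -0.731 → ψ = 0.081
  ψ = 0.081: g = 0.0008, g' = -0.763 → ψ = 0.082
Converged at ψ = 0.082.

ψ = 0.082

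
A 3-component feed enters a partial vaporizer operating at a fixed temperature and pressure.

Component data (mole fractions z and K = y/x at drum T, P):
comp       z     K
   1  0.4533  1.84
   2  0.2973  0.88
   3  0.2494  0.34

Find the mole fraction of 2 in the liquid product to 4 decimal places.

x_2 = 0.3147

Rachford–Rice: g(ψ) = Σ zᵢ(Kᵢ−1)/(1+ψ(Kᵢ−1)) = 0.
Check two-phase: ΣzᵢKᵢ = 1.1805 > 1 and Σzᵢ/Kᵢ = 1.3177 > 1, so g(0) = 0.1805 > 0 and g(1) = -0.3177 < 0.
Iterate (Newton) starting at ψ = 0.5:
  ψ = 0.5000: g = -0.01548, g' = -0.4055 → ψ = 0.4618
  ψ = 0.4618: g = -0.00020, g' = -0.3956 → ψ = 0.4613
Converged at ψ = 0.4613.
Compositions from xᵢ = zᵢ/(1+ψ(Kᵢ−1)), yᵢ = Kᵢxᵢ:
  1: x = 0.3267, y = 0.6011
  2: x = 0.3147, y = 0.2770
  3: x = 0.3586, y = 0.1219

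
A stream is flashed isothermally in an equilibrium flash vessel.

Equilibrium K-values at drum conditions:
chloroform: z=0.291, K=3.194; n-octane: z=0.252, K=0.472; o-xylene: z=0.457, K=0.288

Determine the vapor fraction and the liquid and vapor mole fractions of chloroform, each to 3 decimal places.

ψ = 0.126, x_chloroform = 0.228, y_chloroform = 0.728

Let ψ = V/F and solve Σ zᵢ(Kᵢ−1)/(1+ψ(Kᵢ−1)) = 0.
Check two-phase: ΣzᵢKᵢ = 1.180 > 1 and Σzᵢ/Kᵢ = 2.212 > 1, so g(0) = 0.180 > 0 and g(1) = -1.212 < 0.
Newton iteration, ψ⁰ = 0.5:
  ψ = 0.500: g = -0.3816, g' = -1.007 → ψ = 0.121
  ψ = 0.121: g = 0.0063, g' = -1.232 → ψ = 0.126
Converged at ψ = 0.126.
Compositions from xᵢ = zᵢ/(1+ψ(Kᵢ−1)), yᵢ = Kᵢxᵢ:
  chloroform: x = 0.228, y = 0.728
  n-octane: x = 0.270, y = 0.127
  o-xylene: x = 0.502, y = 0.145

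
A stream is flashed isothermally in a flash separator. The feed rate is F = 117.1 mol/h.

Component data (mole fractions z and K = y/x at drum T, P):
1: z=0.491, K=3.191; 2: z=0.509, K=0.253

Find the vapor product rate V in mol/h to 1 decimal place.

V = 49.8 mol/h

Rachford–Rice: g(β) = Σ zᵢ(Kᵢ−1)/(1+β(Kᵢ−1)) = 0.
Feasibility: ΣzᵢKᵢ = 1.696, Σzᵢ/Kᵢ = 2.166 — both > 1, two phases present.
Newton iteration, β⁰ = 0.5:
  β = 0.500: g = -0.0935, g' = -1.260 → β = 0.426
  β = 0.426: g = -0.0010, g' = -1.242 → β = 0.425
Converged at β = 0.425.
Then V = β·F = 0.4250·117.1 = 49.8 mol/h and L = F − V = 67.3 mol/h.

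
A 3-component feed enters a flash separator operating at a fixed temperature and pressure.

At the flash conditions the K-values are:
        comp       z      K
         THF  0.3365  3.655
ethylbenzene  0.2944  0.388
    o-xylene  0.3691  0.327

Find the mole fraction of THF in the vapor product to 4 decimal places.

y_THF = 0.7155

Rachford–Rice: g(V/F) = Σ zᵢ(Kᵢ−1)/(1+V/F(Kᵢ−1)) = 0.
g(0) = ΣzᵢKᵢ − 1 = 0.4648 and g(1) = 1 − Σzᵢ/Kᵢ = -0.9796, so a root lies in (0, 1).
Newton iteration, V/F⁰ = 0.33:
  V/F = 0.3300: g = -0.06890, g' = -1.1233 → V/F = 0.2687
  V/F = 0.2687: g = 0.00260, g' = -1.2151 → V/F = 0.2708
Converged at V/F = 0.2708.
Compositions from xᵢ = zᵢ/(1+V/F(Kᵢ−1)), yᵢ = Kᵢxᵢ:
  THF: x = 0.1958, y = 0.7155
  ethylbenzene: x = 0.3529, y = 0.1369
  o-xylene: x = 0.4514, y = 0.1476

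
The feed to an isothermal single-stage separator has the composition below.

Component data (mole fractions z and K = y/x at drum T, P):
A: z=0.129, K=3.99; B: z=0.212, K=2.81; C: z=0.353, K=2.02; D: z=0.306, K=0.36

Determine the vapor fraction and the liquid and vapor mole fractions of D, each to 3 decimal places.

Material balance + equilibrium reduce to Σ zᵢ(Kᵢ−1)/(1+ψ(Kᵢ−1)) = 0.
Feasibility: ΣzᵢKᵢ = 1.934, Σzᵢ/Kᵢ = 1.133 — both > 1, two phases present.
Newton iteration, ψ⁰ = 0.47:
  ψ = 0.470: g = 0.3310, g' = -0.826 → ψ = 0.871
  ψ = 0.871: g = 0.0045, g' = -0.936 → ψ = 0.875
Converged at ψ = 0.875.
Compositions from xᵢ = zᵢ/(1+ψ(Kᵢ−1)), yᵢ = Kᵢxᵢ:
  A: x = 0.036, y = 0.142
  B: x = 0.082, y = 0.231
  C: x = 0.186, y = 0.377
  D: x = 0.696, y = 0.250

ψ = 0.875, x_D = 0.696, y_D = 0.250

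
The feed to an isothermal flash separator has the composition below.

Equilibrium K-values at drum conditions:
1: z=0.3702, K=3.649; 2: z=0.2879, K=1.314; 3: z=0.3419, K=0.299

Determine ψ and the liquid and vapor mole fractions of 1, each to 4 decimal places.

Material balance + equilibrium reduce to Σ zᵢ(Kᵢ−1)/(1+ψ(Kᵢ−1)) = 0.
Check two-phase: ΣzᵢKᵢ = 1.8314 > 1 and Σzᵢ/Kᵢ = 1.4640 > 1, so g(0) = 0.8314 > 0 and g(1) = -0.4640 < 0.
Iterate (Newton) starting at ψ = 0.63:
  ψ = 0.6300: g = 0.01368, g' = -0.9234 → ψ = 0.6448
  ψ = 0.6448: g = -0.00007, g' = -0.9333 → ψ = 0.6447
Converged at ψ = 0.6447.
Compositions from xᵢ = zᵢ/(1+ψ(Kᵢ−1)), yᵢ = Kᵢxᵢ:
  1: x = 0.1367, y = 0.4989
  2: x = 0.2394, y = 0.3146
  3: x = 0.6239, y = 0.1865

ψ = 0.6447, x_1 = 0.1367, y_1 = 0.4989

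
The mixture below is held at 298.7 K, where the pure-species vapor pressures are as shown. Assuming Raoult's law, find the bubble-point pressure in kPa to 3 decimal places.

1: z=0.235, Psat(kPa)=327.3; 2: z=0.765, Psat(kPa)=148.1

Pbub = 190.212 kPa

At the bubble point ψ → 0, so ΣzᵢKᵢ = 1 with Kᵢ = Pᵢˢᵃᵗ/P ⇒ P = ΣzᵢPᵢˢᵃᵗ.
P = 0.235·327.3 + 0.765·148.1 = 190.212 kPa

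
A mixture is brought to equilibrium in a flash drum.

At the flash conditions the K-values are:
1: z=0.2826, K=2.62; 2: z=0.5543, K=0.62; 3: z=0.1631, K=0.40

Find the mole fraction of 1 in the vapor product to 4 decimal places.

y_1 = 0.5516

Newton iteration, ψ⁰ = 0.56:
  ψ = 0.5600: g = -0.17491, g' = -0.4662 → ψ = 0.1848
  ψ = 0.1848: g = 0.01570, g' = -0.6061 → ψ = 0.2107
  ψ = 0.2107: g = 0.00030, g' = -0.5837 → ψ = 0.2113
Converged at ψ = 0.2113.
Compositions from xᵢ = zᵢ/(1+ψ(Kᵢ−1)), yᵢ = Kᵢxᵢ:
  1: x = 0.2105, y = 0.5516
  2: x = 0.6027, y = 0.3737
  3: x = 0.1868, y = 0.0747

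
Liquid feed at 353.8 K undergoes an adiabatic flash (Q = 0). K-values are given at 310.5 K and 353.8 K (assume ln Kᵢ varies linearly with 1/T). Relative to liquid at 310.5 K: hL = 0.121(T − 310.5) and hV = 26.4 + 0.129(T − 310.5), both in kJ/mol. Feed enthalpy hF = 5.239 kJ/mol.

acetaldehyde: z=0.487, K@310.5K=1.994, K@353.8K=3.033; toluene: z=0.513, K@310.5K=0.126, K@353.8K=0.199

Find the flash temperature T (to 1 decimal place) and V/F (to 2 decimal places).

T = 320.9 K, V/F = 0.15

Adiabatic flash: solve Rachford–Rice at each trial T, then check hF = ψ·hV(T) + (1−ψ)·hL(T).
  T = 310.5 K: K = (1.994, 0.126), RR gives ψ = 0.041, H_out = 1.085 kJ/mol
  T = 353.8 K: K = (3.033, 0.199), RR gives ψ = 0.356, H_out = 14.752 kJ/mol
  T = 332.1 K: K = (2.492, 0.161), RR gives ψ = 0.236, H_out = 8.894 kJ/mol
  T = 321.3 K: K = (2.237, 0.143), RR gives ψ = 0.154, H_out = 5.375 kJ/mol
  T = 315.9 K: K = (2.114, 0.134), RR gives ψ = 0.102, H_out = 3.355 kJ/mol
  T = 318.6 K: K = (2.176, 0.139), RR gives ψ = 0.129, H_out = 4.392 kJ/mol
  T = 320.0 K: K = (2.208, 0.141), RR gives ψ = 0.142, H_out = 4.908 kJ/mol
Linear interpolation between T = 320.0 (H_out = 4.908) and T = 321.3 (H_out = 5.375) on hF = 5.239 gives T ≈ 320.9 K, at which ψ = 0.15.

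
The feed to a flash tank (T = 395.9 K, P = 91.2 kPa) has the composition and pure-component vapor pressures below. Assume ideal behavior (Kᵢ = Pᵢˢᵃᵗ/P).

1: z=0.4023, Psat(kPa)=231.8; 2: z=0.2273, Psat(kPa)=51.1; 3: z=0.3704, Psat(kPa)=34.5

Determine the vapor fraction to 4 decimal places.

Raoult's law: Kᵢ = Pᵢˢᵃᵗ/P = Pᵢˢᵃᵗ/91.2.
  K_1 = 231.8/91.2 = 2.541667, K_2 = 51.1/91.2 = 0.560307, K_3 = 34.5/91.2 = 0.378289
Iterate (Newton) starting at ψ = 0.5:
  ψ = 0.5000: g = -0.11202, g' = -0.6786 → ψ = 0.3349
  ψ = 0.3349: g = 0.00098, g' = -0.7047 → ψ = 0.3363
Converged at ψ = 0.3363.

ψ = 0.3363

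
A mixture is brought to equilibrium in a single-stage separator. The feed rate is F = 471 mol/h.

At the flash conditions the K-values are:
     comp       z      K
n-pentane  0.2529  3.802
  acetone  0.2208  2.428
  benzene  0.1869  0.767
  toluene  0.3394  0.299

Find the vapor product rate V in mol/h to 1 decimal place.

Rachford–Rice: g(ψ) = Σ zᵢ(Kᵢ−1)/(1+ψ(Kᵢ−1)) = 0.
g(0) = ΣzᵢKᵢ − 1 = 0.7425 and g(1) = 1 − Σzᵢ/Kᵢ = -0.5363, so a root lies in (0, 1).
Newton iteration, ψ⁰ = 0.42:
  ψ = 0.4200: g = 0.13715, g' = -0.9424 → ψ = 0.5655
  ψ = 0.5655: g = 0.00425, g' = -0.9063 → ψ = 0.5702
Converged at ψ = 0.5702.
Then V = ψ·F = 0.5702·471 = 268.6 mol/h and L = F − V = 202.4 mol/h.

V = 268.6 mol/h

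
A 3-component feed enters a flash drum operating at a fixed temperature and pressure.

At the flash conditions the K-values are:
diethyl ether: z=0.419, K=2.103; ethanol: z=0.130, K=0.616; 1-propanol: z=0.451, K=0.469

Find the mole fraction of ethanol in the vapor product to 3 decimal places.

Material balance + equilibrium reduce to Σ zᵢ(Kᵢ−1)/(1+ψ(Kᵢ−1)) = 0.
Check two-phase: ΣzᵢKᵢ = 1.173 > 1 and Σzᵢ/Kᵢ = 1.372 > 1, so g(0) = 0.173 > 0 and g(1) = -0.372 < 0.
Newton–Raphson from ψ = 0.5:
  ψ = 0.500: g = -0.0900, g' = -0.477 → ψ = 0.311
  ψ = 0.311: g = 0.0004, g' = -0.490 → ψ = 0.312
Converged at ψ = 0.312.
Compositions from xᵢ = zᵢ/(1+ψ(Kᵢ−1)), yᵢ = Kᵢxᵢ:
  diethyl ether: x = 0.312, y = 0.655
  ethanol: x = 0.148, y = 0.091
  1-propanol: x = 0.541, y = 0.254

y_ethanol = 0.091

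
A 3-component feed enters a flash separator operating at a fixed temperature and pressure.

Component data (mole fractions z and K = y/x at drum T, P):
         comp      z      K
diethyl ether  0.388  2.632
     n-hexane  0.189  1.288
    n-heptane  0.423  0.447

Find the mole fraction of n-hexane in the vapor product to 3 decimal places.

Newton iteration, ψ⁰ = 0.38:
  ψ = 0.380: g = 0.1437, g' = -0.614 → ψ = 0.614
  ψ = 0.614: g = 0.0082, g' = -0.566 → ψ = 0.629
Converged at ψ = 0.629.
Compositions from xᵢ = zᵢ/(1+ψ(Kᵢ−1)), yᵢ = Kᵢxᵢ:
  diethyl ether: x = 0.191, y = 0.504
  n-hexane: x = 0.160, y = 0.206
  n-heptane: x = 0.648, y = 0.290

y_n-hexane = 0.206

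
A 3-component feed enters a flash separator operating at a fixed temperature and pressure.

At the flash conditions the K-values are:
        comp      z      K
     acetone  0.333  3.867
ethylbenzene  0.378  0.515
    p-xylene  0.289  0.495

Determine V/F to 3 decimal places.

V/F = 0.442

Newton iteration, V/F⁰ = 0.5:
  V/F = 0.500: g = -0.0449, g' = -0.749 → V/F = 0.440
  V/F = 0.440: g = 0.0015, g' = -0.801 → V/F = 0.442
Converged at V/F = 0.442.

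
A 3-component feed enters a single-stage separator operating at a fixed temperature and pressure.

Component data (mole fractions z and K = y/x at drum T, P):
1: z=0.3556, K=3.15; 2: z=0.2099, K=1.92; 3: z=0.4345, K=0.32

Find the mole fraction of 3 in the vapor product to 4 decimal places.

Newton–Raphson from ψ = 0.5:
  ψ = 0.5000: g = 0.05305, g' = -0.9263 → ψ = 0.5573
  ψ = 0.5573: g = -0.00027, g' = -0.9387 → ψ = 0.5570
Converged at ψ = 0.5570.
Compositions from xᵢ = zᵢ/(1+ψ(Kᵢ−1)), yᵢ = Kᵢxᵢ:
  1: x = 0.1618, y = 0.5097
  2: x = 0.1388, y = 0.2665
  3: x = 0.6994, y = 0.2238

y_3 = 0.2238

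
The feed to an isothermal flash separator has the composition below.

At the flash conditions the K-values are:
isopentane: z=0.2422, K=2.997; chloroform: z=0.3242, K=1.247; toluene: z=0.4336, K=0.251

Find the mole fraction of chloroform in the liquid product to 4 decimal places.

x_chloroform = 0.3055

Material balance + equilibrium reduce to Σ zᵢ(Kᵢ−1)/(1+ψ(Kᵢ−1)) = 0.
g(0) = ΣzᵢKᵢ − 1 = 0.2390 and g(1) = 1 − Σzᵢ/Kᵢ = -1.0683, so a root lies in (0, 1).
Iterate (Newton) starting at ψ = 0.5:
  ψ = 0.5000: g = -0.20592, g' = -0.8792 → ψ = 0.2658
  ψ = 0.2658: g = -0.01439, g' = -0.8088 → ψ = 0.2480
  ψ = 0.2480: g = 0.00007, g' = -0.8165 → ψ = 0.2481
Converged at ψ = 0.2481.
Compositions from xᵢ = zᵢ/(1+ψ(Kᵢ−1)), yᵢ = Kᵢxᵢ:
  isopentane: x = 0.1620, y = 0.4854
  chloroform: x = 0.3055, y = 0.3809
  toluene: x = 0.5326, y = 0.1337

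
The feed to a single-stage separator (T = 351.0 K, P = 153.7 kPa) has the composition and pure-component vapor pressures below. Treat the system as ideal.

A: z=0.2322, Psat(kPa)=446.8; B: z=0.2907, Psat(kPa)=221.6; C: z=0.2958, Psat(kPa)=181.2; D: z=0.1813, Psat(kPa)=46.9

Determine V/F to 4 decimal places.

Raoult's law: Kᵢ = Pᵢˢᵃᵗ/P = Pᵢˢᵃᵗ/153.7.
  K_A = 446.8/153.7 = 2.906962, K_B = 221.6/153.7 = 1.441770, K_C = 181.2/153.7 = 1.178920, K_D = 46.9/153.7 = 0.305140
Iterate (Newton) starting at V/F = 0.38:
  V/F = 0.3800: g = 0.24509, g' = -0.4954 → V/F = 0.8747
  V/F = 0.8747: g = -0.01686, g' = -0.7243 → V/F = 0.8514
  V/F = 0.8514: g = -0.00047, g' = -0.6847 → V/F = 0.8507
Converged at V/F = 0.8507.

V/F = 0.8507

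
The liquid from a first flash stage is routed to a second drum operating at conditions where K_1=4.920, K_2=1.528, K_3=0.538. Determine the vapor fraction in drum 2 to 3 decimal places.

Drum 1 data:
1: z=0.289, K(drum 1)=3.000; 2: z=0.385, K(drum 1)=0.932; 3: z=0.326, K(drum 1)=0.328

Drum 1:
Rachford–Rice: g(ψ₁) = Σ zᵢ(Kᵢ−1)/(1+ψ₁(Kᵢ−1)) = 0.
g(0) = ΣzᵢKᵢ − 1 = 0.333 and g(1) = 1 − Σzᵢ/Kᵢ = -0.503, so a root lies in (0, 1).
Newton–Raphson from ψ₁ = 0.5:
  ψ₁ = 0.500: g = -0.0680, g' = -0.625 → ψ₁ = 0.391
Converged at ψ₁ = 0.391.
Drum-1 compositions:
  1: x = 0.162, y = 0.486
  2: x = 0.396, y = 0.369
  3: x = 0.442, y = 0.145
Drum-2 feed = drum-1 liquid: z₂ = (0.1621, 0.3955, 0.4424).
Drum 2:
Rachford–Rice: g(ψ₂) = Σ zᵢ(Kᵢ−1)/(1+ψ₂(Kᵢ−1)) = 0.
g(0) = ΣzᵢKᵢ − 1 = 0.640 and g(1) = 1 − Σzᵢ/Kᵢ = -0.114, so a root lies in (0, 1).
Newton–Raphson from ψ₂ = 0.5:
  ψ₂ = 0.500: g = 0.1141, g' = -0.513 → ψ₂ = 0.722
  ψ₂ = 0.722: g = 0.0102, g' = -0.440 → ψ₂ = 0.746
Converged at ψ₂ = 0.746.
  1: x = 0.041, y = 0.203
  2: x = 0.284, y = 0.434
  3: x = 0.675, y = 0.363

V/F (drum 2) = 0.746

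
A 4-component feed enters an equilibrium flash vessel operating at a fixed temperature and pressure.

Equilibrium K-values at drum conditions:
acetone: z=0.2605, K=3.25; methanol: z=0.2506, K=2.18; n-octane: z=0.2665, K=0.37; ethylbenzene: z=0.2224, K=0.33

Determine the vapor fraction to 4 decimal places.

ψ = 0.4916

Material balance + equilibrium reduce to Σ zᵢ(Kᵢ−1)/(1+ψ(Kᵢ−1)) = 0.
Feasibility: ΣzᵢKᵢ = 1.5649, Σzᵢ/Kᵢ = 1.5893 — both > 1, two phases present.
Iterate (Newton) starting at ψ = 0.65:
  ψ = 0.6500: g = -0.14292, g' = -0.9459 → ψ = 0.4989
  ψ = 0.4989: g = -0.00640, g' = -0.8812 → ψ = 0.4916
Converged at ψ = 0.4916.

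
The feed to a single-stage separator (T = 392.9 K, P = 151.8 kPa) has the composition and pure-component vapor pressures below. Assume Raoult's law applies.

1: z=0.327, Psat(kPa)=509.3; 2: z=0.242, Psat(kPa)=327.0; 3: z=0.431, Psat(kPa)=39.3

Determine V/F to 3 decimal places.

V/F = 0.521

Raoult's law: Kᵢ = Pᵢˢᵃᵗ/P = Pᵢˢᵃᵗ/151.8.
  K_1 = 509.3/151.8 = 3.35507, K_2 = 327.0/151.8 = 2.15415, K_3 = 39.3/151.8 = 0.25889
Material balance + equilibrium reduce to Σ zᵢ(Kᵢ−1)/(1+V/F(Kᵢ−1)) = 0.
Check two-phase: ΣzᵢKᵢ = 1.730 > 1 and Σzᵢ/Kᵢ = 1.875 > 1, so g(0) = 0.730 > 0 and g(1) = -0.875 < 0.
Newton–Raphson from V/F = 0.5:
  V/F = 0.500: g = 0.0233, g' = -1.110 → V/F = 0.521
Converged at V/F = 0.521.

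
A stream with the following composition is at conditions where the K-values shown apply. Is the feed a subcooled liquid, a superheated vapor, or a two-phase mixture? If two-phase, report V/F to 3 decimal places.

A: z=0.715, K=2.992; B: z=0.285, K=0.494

superheated vapor

ΣzᵢKᵢ = 2.280; Σzᵢ/Kᵢ = 0.816.
Since Σzᵢ/Kᵢ < 1 the mixture is above its dew point — single vapor phase.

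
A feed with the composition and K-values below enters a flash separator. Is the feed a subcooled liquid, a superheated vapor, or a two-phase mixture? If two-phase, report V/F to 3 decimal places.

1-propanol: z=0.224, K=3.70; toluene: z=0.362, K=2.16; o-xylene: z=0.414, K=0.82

superheated vapor

ΣzᵢKᵢ = 1.950; Σzᵢ/Kᵢ = 0.733.
Since Σzᵢ/Kᵢ < 1 the mixture is above its dew point — single vapor phase.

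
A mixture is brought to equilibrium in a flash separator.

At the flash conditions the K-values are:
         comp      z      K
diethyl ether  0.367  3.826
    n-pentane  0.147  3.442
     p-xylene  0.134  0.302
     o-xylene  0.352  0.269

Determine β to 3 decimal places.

β = 0.532

Rachford–Rice: g(β) = Σ zᵢ(Kᵢ−1)/(1+β(Kᵢ−1)) = 0.
g(0) = ΣzᵢKᵢ − 1 = 1.045 and g(1) = 1 − Σzᵢ/Kᵢ = -0.891, so a root lies in (0, 1).
Newton–Raphson from β = 0.5:
  β = 0.500: g = 0.0422, g' = -1.302 → β = 0.532
Converged at β = 0.532.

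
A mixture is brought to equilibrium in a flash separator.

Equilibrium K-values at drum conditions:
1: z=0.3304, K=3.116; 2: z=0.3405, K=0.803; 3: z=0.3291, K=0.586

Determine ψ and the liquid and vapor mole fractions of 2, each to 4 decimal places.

ψ = 0.7331, x_2 = 0.3980, y_2 = 0.3196

Rachford–Rice: g(ψ) = Σ zᵢ(Kᵢ−1)/(1+ψ(Kᵢ−1)) = 0.
Check two-phase: ΣzᵢKᵢ = 1.4958 > 1 and Σzᵢ/Kᵢ = 1.0917 > 1, so g(0) = 0.4958 > 0 and g(1) = -0.0917 < 0.
Iterate (Newton) starting at ψ = 0.5:
  ψ = 0.5000: g = 0.09349, g' = -0.4552 → ψ = 0.7054
  ψ = 0.7054: g = 0.01014, g' = -0.3685 → ψ = 0.7329
  ψ = 0.7329: g = 0.00010, g' = -0.3617 → ψ = 0.7331
Converged at ψ = 0.7331.
Compositions from xᵢ = zᵢ/(1+ψ(Kᵢ−1)), yᵢ = Kᵢxᵢ:
  1: x = 0.1295, y = 0.4035
  2: x = 0.3980, y = 0.3196
  3: x = 0.4725, y = 0.2769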